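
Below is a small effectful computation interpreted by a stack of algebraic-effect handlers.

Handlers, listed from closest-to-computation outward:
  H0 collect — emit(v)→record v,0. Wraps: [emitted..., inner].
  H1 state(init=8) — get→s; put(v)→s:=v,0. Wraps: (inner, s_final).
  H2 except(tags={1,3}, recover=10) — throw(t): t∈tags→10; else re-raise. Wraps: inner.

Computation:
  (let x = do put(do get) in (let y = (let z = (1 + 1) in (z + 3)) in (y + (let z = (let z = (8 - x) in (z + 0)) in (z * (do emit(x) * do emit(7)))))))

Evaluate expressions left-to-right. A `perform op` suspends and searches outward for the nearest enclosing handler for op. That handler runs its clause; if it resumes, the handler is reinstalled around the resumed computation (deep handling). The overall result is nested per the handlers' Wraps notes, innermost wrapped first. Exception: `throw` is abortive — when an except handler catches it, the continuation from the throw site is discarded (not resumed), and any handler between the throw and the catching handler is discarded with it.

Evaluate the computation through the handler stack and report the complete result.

Step-by-step:
get @ H1 ⇒ 8
put(8) @ H1 ⇒ s:=8
emit(0) @ H0 ⇒ out+=0
emit(7) @ H0 ⇒ out+=7
H0 returns [0, 7, 5]
H1 returns ([0, 7, 5], 8)
H2 returns ([0, 7, 5], 8)
= ([0, 7, 5], 8)

Answer: ([0, 7, 5], 8)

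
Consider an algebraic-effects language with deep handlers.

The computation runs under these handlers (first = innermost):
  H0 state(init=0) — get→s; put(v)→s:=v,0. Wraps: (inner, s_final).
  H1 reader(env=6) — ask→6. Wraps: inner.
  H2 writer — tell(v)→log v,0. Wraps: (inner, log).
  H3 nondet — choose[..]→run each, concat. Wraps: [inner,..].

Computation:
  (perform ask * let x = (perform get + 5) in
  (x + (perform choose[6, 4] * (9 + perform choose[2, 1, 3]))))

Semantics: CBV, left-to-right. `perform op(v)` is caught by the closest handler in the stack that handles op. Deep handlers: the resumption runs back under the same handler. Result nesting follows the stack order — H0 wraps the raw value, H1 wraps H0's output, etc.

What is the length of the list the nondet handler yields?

Evaluation trace:
ask @ H1 ⇒ 6
get @ H0 ⇒ 0
choose[6, 4] @ H3
  branch[0] choose=6:
    choose[2, 1, 3] @ H3
      branch[0] choose=2:
        H0 returns (426, 0)
        H1 returns (426, 0)
        H2 returns ((426, 0), ())
        H3 returns [((426, 0), ())]
      branch[1] choose=1:
        H0 returns (390, 0)
        H1 returns (390, 0)
        H2 returns ((390, 0), ())
        H3 returns [((390, 0), ())]
      branch[2] choose=3:
        H0 returns (462, 0)
        H1 returns (462, 0)
        H2 returns ((462, 0), ())
        H3 returns [((462, 0), ())]
  branch[1] choose=4:
    choose[2, 1, 3] @ H3
      branch[0] choose=2:
        H0 returns (294, 0)
        H1 returns (294, 0)
        H2 returns ((294, 0), ())
        H3 returns [((294, 0), ())]
      branch[1] choose=1:
        H0 returns (270, 0)
        H1 returns (270, 0)
        H2 returns ((270, 0), ())
        H3 returns [((270, 0), ())]
      branch[2] choose=3:
        H0 returns (318, 0)
        H1 returns (318, 0)
        H2 returns ((318, 0), ())
        H3 returns [((318, 0), ())]
= [((426, 0), ()), ((390, 0), ()), ((462, 0), ()), ((294, 0), ()), ((270, 0), ()), ((318, 0), ())]

Answer: 6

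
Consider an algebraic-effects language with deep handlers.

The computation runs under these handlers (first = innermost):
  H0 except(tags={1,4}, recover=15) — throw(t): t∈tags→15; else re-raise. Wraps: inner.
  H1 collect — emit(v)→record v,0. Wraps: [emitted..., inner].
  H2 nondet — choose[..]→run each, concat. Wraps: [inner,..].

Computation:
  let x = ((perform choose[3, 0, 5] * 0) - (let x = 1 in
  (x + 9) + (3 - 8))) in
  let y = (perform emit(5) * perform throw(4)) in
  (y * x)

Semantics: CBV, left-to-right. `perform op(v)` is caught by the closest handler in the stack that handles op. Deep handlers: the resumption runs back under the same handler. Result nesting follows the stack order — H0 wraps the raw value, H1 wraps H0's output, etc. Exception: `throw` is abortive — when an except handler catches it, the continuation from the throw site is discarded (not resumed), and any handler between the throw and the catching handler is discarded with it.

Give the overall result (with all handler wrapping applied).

Answer: [[5, 15], [5, 15], [5, 15]]

Evaluation trace:
choose[3, 0, 5] @ H2
  branch[0] choose=3:
    emit(5) @ H1 ⇒ out+=5
    throw(4) @ H0 caught ⇒ 15
    H1 returns [5, 15]
    H2 returns [[5, 15]]
  branch[1] choose=0:
    emit(5) @ H1 ⇒ out+=5
    throw(4) @ H0 caught ⇒ 15
    H1 returns [5, 15]
    H2 returns [[5, 15]]
  branch[2] choose=5:
    emit(5) @ H1 ⇒ out+=5
    throw(4) @ H0 caught ⇒ 15
    H1 returns [5, 15]
    H2 returns [[5, 15]]
= [[5, 15], [5, 15], [5, 15]]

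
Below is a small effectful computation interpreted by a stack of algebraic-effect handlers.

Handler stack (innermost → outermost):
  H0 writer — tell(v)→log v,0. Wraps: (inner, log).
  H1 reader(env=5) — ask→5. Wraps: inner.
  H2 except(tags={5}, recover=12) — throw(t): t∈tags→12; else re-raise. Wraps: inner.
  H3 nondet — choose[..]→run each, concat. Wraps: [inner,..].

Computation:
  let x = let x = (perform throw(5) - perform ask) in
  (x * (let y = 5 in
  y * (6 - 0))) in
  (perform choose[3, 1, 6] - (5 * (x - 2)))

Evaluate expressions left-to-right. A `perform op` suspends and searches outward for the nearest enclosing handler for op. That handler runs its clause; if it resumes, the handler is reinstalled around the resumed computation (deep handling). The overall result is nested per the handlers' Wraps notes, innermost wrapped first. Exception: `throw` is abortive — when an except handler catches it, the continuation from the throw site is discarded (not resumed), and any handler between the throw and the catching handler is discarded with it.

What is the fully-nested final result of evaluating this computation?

Evaluation trace:
throw(5) @ H2 caught ⇒ 12
H3 returns [12]
= [12]

Answer: [12]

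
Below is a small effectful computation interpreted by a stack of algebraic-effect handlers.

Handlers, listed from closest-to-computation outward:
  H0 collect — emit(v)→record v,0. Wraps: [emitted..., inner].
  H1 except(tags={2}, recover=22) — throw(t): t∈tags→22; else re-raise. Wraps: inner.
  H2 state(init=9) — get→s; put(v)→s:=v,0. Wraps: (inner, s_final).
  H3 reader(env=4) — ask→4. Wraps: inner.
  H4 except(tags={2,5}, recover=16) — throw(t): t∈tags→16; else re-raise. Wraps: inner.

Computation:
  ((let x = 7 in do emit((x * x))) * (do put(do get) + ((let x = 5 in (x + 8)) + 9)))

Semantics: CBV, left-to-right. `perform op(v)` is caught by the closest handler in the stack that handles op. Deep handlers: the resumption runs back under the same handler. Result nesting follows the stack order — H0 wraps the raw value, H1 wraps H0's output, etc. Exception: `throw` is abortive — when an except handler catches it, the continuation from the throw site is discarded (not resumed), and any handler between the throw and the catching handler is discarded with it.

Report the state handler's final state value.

Answer: 9

Step-by-step:
emit(49) @ H0 ⇒ out+=49
get @ H2 ⇒ 9
put(9) @ H2 ⇒ s:=9
H0 returns [49, 0]
H1 returns [49, 0]
H2 returns ([49, 0], 9)
H3 returns ([49, 0], 9)
H4 returns ([49, 0], 9)
= ([49, 0], 9)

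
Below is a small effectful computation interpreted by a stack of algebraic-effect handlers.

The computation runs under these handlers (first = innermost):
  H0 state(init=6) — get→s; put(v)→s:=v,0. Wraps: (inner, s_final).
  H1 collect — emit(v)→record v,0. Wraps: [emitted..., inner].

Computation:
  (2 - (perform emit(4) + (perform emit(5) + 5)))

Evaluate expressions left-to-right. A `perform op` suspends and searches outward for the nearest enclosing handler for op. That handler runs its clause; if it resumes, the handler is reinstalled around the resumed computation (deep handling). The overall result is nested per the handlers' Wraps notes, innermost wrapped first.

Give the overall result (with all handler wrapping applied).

Step-by-step:
emit(4) @ H1 ⇒ out+=4
emit(5) @ H1 ⇒ out+=5
H0 returns (-3, 6)
H1 returns [4, 5, (-3, 6)]
= [4, 5, (-3, 6)]

Answer: [4, 5, (-3, 6)]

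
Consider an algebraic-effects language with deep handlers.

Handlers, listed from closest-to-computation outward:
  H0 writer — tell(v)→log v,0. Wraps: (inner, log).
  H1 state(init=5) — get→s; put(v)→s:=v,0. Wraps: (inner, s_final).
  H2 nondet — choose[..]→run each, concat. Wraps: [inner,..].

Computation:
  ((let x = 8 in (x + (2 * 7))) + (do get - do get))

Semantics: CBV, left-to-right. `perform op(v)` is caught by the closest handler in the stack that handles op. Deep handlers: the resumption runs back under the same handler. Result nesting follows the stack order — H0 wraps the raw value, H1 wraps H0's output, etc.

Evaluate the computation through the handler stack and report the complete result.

Working:
get @ H1 ⇒ 5
get @ H1 ⇒ 5
H0 returns (22, ())
H1 returns ((22, ()), 5)
H2 returns [((22, ()), 5)]
= [((22, ()), 5)]

Answer: [((22, ()), 5)]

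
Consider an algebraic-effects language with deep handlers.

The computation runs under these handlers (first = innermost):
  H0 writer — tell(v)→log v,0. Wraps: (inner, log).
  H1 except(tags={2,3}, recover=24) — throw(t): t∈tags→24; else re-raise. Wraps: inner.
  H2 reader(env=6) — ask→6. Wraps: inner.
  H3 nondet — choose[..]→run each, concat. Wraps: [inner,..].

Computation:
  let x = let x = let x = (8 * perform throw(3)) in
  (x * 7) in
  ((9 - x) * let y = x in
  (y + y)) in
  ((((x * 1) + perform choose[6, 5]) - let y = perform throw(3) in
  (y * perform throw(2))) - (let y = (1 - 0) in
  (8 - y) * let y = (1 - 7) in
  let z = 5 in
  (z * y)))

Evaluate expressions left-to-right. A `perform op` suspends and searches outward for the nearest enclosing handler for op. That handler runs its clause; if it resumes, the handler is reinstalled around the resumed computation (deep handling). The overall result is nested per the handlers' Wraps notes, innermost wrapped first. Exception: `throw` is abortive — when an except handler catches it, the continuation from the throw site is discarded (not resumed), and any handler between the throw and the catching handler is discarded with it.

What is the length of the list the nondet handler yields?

Answer: 1

Evaluation trace:
throw(3) @ H1 caught ⇒ 24
H2 returns 24
H3 returns [24]
= [24]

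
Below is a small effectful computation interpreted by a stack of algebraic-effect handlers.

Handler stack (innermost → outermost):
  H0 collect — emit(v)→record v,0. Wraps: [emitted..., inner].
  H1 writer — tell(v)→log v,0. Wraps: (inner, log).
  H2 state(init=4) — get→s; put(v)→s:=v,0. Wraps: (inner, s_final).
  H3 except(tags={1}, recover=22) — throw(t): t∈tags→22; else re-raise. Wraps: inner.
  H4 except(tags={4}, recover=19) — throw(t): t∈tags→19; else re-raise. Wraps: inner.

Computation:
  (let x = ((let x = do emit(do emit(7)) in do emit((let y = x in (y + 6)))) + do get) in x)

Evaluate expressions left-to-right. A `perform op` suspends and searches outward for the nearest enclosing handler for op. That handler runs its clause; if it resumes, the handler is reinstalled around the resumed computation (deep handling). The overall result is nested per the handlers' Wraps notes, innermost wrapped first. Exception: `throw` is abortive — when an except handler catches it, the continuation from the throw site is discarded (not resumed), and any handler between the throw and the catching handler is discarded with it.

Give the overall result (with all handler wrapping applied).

Answer: (([7, 0, 6, 4], ()), 4)

Evaluation trace:
emit(7) @ H0 ⇒ out+=7
emit(0) @ H0 ⇒ out+=0
emit(6) @ H0 ⇒ out+=6
get @ H2 ⇒ 4
H0 returns [7, 0, 6, 4]
H1 returns ([7, 0, 6, 4], ())
H2 returns (([7, 0, 6, 4], ()), 4)
H3 returns (([7, 0, 6, 4], ()), 4)
H4 returns (([7, 0, 6, 4], ()), 4)
= (([7, 0, 6, 4], ()), 4)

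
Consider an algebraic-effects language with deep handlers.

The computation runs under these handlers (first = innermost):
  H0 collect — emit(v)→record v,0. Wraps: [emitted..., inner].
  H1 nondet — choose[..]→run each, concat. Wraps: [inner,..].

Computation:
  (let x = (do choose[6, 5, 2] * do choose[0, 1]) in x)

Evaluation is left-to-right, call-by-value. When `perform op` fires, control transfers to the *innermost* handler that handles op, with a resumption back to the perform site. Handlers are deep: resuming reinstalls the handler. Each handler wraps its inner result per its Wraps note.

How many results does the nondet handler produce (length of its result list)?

Answer: 6

Working:
choose[6, 5, 2] @ H1
  branch[0] choose=6:
    choose[0, 1] @ H1
      branch[0] choose=0:
        H0 returns [0]
        H1 returns [[0]]
      branch[1] choose=1:
        H0 returns [6]
        H1 returns [[6]]
  branch[1] choose=5:
    choose[0, 1] @ H1
      branch[0] choose=0:
        H0 returns [0]
        H1 returns [[0]]
      branch[1] choose=1:
        H0 returns [5]
        H1 returns [[5]]
  branch[2] choose=2:
    choose[0, 1] @ H1
      branch[0] choose=0:
        H0 returns [0]
        H1 returns [[0]]
      branch[1] choose=1:
        H0 returns [2]
        H1 returns [[2]]
= [[0], [6], [0], [5], [0], [2]]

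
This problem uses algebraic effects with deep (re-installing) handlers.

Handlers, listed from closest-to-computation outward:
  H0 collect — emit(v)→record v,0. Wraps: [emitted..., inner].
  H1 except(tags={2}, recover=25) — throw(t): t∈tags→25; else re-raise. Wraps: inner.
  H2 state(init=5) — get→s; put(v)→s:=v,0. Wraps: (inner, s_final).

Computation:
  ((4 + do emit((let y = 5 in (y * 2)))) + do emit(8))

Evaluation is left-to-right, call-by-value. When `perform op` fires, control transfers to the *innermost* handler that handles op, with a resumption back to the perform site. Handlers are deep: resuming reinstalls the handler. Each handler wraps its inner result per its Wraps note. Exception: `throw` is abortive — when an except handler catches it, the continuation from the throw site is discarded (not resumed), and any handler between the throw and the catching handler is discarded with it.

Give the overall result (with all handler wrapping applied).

Answer: ([10, 8, 4], 5)

Working:
emit(10) @ H0 ⇒ out+=10
emit(8) @ H0 ⇒ out+=8
H0 returns [10, 8, 4]
H1 returns [10, 8, 4]
H2 returns ([10, 8, 4], 5)
= ([10, 8, 4], 5)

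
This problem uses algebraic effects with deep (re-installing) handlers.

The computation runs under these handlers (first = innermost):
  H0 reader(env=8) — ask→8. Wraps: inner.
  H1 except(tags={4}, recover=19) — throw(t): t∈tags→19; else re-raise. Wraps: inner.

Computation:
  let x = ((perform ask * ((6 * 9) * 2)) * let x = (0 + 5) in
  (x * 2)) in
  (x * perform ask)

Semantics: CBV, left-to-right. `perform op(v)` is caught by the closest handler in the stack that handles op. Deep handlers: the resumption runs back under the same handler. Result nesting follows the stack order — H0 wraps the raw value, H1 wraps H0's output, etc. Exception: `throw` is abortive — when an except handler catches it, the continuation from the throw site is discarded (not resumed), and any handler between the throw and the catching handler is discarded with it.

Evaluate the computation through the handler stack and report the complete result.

Working:
ask @ H0 ⇒ 8
ask @ H0 ⇒ 8
H0 returns 69120
H1 returns 69120
= 69120

Answer: 69120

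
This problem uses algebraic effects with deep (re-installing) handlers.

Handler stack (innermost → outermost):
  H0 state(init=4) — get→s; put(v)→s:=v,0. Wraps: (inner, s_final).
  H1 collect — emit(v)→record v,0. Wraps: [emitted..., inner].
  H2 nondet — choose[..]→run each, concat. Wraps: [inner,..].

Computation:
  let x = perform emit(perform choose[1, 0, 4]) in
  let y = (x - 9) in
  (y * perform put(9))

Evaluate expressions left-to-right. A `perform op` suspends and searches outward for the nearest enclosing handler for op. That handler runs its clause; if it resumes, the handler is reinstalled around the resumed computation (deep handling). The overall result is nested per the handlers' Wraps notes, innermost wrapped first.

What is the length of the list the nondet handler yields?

Evaluation trace:
choose[1, 0, 4] @ H2
  branch[0] choose=1:
    emit(1) @ H1 ⇒ out+=1
    put(9) @ H0 ⇒ s:=9
    H0 returns (0, 9)
    H1 returns [1, (0, 9)]
    H2 returns [[1, (0, 9)]]
  branch[1] choose=0:
    emit(0) @ H1 ⇒ out+=0
    put(9) @ H0 ⇒ s:=9
    H0 returns (0, 9)
    H1 returns [0, (0, 9)]
    H2 returns [[0, (0, 9)]]
  branch[2] choose=4:
    emit(4) @ H1 ⇒ out+=4
    put(9) @ H0 ⇒ s:=9
    H0 returns (0, 9)
    H1 returns [4, (0, 9)]
    H2 returns [[4, (0, 9)]]
= [[1, (0, 9)], [0, (0, 9)], [4, (0, 9)]]

Answer: 3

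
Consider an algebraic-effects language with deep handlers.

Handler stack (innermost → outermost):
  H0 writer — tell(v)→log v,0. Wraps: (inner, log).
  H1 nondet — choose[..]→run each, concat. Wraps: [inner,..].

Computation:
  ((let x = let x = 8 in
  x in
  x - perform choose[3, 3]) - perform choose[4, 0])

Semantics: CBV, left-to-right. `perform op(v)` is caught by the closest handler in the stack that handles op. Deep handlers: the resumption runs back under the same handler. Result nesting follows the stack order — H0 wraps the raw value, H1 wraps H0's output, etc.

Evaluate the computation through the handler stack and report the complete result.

Answer: [(1, ()), (5, ()), (1, ()), (5, ())]

Evaluation trace:
choose[3, 3] @ H1
  branch[0] choose=3:
    choose[4, 0] @ H1
      branch[0] choose=4:
        H0 returns (1, ())
        H1 returns [(1, ())]
      branch[1] choose=0:
        H0 returns (5, ())
        H1 returns [(5, ())]
  branch[1] choose=3:
    choose[4, 0] @ H1
      branch[0] choose=4:
        H0 returns (1, ())
        H1 returns [(1, ())]
      branch[1] choose=0:
        H0 returns (5, ())
        H1 returns [(5, ())]
= [(1, ()), (5, ()), (1, ()), (5, ())]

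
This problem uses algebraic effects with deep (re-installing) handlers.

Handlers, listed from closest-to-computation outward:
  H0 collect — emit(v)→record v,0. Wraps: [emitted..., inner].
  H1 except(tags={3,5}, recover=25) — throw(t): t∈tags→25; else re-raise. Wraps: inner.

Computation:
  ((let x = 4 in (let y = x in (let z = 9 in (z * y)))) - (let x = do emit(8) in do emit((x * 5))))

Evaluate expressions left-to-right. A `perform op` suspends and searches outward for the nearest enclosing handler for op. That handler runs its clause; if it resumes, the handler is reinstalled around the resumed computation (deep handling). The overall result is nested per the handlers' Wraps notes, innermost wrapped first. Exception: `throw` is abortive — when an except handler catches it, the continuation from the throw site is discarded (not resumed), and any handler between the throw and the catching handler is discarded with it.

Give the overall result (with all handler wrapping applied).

Step-by-step:
emit(8) @ H0 ⇒ out+=8
emit(0) @ H0 ⇒ out+=0
H0 returns [8, 0, 36]
H1 returns [8, 0, 36]
= [8, 0, 36]

Answer: [8, 0, 36]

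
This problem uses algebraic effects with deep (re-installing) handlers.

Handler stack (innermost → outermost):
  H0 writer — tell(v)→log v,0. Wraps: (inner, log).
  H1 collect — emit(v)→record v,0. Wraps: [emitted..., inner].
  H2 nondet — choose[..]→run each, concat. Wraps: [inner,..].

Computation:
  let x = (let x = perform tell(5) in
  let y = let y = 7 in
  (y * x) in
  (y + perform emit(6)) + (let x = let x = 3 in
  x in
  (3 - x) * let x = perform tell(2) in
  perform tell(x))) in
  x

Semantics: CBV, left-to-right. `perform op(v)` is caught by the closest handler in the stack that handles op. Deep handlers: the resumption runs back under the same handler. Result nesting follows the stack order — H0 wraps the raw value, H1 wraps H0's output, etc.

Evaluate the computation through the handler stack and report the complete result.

Evaluation trace:
tell(5) @ H0 ⇒ log+=5
emit(6) @ H1 ⇒ out+=6
tell(2) @ H0 ⇒ log+=2
tell(0) @ H0 ⇒ log+=0
H0 returns (0, (5, 2, 0))
H1 returns [6, (0, (5, 2, 0))]
H2 returns [[6, (0, (5, 2, 0))]]
= [[6, (0, (5, 2, 0))]]

Answer: [[6, (0, (5, 2, 0))]]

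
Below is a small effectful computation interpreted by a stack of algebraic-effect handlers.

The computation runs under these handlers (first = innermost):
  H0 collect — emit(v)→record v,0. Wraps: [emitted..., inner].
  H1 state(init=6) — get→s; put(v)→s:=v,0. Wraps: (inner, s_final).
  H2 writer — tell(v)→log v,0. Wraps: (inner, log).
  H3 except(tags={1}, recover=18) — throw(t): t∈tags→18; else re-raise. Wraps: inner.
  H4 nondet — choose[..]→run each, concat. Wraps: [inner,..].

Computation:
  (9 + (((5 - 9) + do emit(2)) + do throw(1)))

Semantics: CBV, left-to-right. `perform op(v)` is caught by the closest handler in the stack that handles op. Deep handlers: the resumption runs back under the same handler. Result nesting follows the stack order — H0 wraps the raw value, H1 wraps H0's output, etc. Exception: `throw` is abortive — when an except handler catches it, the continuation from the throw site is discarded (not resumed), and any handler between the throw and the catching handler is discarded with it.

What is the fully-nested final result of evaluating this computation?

Step-by-step:
emit(2) @ H0 ⇒ out+=2
throw(1) @ H3 caught ⇒ 18
H4 returns [18]
= [18]

Answer: [18]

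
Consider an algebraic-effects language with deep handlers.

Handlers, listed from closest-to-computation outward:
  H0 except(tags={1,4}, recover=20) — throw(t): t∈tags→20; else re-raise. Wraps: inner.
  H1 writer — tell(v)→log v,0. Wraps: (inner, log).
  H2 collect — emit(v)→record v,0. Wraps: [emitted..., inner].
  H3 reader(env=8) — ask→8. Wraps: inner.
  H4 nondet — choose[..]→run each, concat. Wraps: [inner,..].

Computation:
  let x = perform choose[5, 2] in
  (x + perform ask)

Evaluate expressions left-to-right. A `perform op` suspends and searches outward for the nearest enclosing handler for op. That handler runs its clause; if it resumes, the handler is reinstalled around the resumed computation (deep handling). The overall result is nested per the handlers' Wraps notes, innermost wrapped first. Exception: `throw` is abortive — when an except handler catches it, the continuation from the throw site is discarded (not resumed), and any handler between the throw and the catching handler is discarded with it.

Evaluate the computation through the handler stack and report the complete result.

Answer: [[(13, ())], [(10, ())]]

Evaluation trace:
choose[5, 2] @ H4
  branch[0] choose=5:
    ask @ H3 ⇒ 8
    H0 returns 13
    H1 returns (13, ())
    H2 returns [(13, ())]
    H3 returns [(13, ())]
    H4 returns [[(13, ())]]
  branch[1] choose=2:
    ask @ H3 ⇒ 8
    H0 returns 10
    H1 returns (10, ())
    H2 returns [(10, ())]
    H3 returns [(10, ())]
    H4 returns [[(10, ())]]
= [[(13, ())], [(10, ())]]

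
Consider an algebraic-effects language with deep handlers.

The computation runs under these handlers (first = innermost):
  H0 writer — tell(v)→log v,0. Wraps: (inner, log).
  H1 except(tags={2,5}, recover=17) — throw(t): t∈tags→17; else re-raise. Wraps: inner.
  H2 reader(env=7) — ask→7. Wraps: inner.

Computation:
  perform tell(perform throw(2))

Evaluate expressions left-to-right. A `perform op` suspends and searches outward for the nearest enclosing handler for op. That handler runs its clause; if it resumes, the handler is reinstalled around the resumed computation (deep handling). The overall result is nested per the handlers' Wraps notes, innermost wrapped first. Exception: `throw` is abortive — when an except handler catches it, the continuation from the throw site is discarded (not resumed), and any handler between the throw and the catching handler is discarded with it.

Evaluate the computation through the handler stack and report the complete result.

Answer: 17

Evaluation trace:
throw(2) @ H1 caught ⇒ 17
H2 returns 17
= 17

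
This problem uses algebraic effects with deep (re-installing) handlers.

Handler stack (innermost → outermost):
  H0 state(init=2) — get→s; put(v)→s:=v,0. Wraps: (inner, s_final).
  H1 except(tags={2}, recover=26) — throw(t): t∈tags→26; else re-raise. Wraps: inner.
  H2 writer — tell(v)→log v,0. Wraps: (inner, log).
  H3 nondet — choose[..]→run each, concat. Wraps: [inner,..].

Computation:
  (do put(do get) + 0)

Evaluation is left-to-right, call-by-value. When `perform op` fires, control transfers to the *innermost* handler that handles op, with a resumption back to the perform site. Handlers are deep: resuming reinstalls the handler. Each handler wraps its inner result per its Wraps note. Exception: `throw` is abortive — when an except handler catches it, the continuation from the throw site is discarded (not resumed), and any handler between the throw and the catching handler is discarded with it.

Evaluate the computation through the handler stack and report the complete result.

Evaluation trace:
get @ H0 ⇒ 2
put(2) @ H0 ⇒ s:=2
H0 returns (0, 2)
H1 returns (0, 2)
H2 returns ((0, 2), ())
H3 returns [((0, 2), ())]
= [((0, 2), ())]

Answer: [((0, 2), ())]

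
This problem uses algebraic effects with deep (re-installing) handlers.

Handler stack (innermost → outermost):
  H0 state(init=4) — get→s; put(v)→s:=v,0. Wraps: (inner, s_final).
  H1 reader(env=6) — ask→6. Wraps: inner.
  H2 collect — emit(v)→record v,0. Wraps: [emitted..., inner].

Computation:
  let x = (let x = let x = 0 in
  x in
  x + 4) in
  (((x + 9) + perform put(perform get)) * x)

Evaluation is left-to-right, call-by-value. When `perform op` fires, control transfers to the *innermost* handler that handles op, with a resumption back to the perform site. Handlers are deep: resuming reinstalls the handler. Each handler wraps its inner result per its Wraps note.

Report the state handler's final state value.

Answer: 4

Step-by-step:
get @ H0 ⇒ 4
put(4) @ H0 ⇒ s:=4
H0 returns (52, 4)
H1 returns (52, 4)
H2 returns [(52, 4)]
= [(52, 4)]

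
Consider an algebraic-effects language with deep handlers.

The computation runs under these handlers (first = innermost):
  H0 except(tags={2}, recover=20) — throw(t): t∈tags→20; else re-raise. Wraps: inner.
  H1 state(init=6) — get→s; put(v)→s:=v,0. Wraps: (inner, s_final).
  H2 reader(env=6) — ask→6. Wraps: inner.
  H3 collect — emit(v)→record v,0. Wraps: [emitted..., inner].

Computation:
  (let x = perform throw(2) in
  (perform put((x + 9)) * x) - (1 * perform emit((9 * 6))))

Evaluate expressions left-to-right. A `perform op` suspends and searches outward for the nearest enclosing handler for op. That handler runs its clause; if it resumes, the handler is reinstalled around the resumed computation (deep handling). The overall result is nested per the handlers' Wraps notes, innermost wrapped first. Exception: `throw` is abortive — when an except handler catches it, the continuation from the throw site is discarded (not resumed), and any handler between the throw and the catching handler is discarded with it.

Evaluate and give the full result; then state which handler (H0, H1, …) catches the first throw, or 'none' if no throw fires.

Evaluation trace:
throw(2) @ H0 caught ⇒ 20
H1 returns (20, 6)
H2 returns (20, 6)
H3 returns [(20, 6)]
= [(20, 6)]

Answer: [(20, 6)] ; first throw caught by: H0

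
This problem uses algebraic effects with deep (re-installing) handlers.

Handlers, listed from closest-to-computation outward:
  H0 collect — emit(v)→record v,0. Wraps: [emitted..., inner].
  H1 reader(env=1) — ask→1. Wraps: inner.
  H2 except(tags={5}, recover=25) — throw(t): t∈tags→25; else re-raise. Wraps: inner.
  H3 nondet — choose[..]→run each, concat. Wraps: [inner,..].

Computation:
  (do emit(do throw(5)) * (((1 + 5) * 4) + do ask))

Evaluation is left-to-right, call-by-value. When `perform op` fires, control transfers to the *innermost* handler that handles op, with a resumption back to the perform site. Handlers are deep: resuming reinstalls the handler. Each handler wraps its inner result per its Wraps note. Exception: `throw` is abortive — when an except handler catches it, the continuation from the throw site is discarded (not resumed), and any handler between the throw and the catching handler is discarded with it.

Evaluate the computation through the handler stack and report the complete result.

Step-by-step:
throw(5) @ H2 caught ⇒ 25
H3 returns [25]
= [25]

Answer: [25]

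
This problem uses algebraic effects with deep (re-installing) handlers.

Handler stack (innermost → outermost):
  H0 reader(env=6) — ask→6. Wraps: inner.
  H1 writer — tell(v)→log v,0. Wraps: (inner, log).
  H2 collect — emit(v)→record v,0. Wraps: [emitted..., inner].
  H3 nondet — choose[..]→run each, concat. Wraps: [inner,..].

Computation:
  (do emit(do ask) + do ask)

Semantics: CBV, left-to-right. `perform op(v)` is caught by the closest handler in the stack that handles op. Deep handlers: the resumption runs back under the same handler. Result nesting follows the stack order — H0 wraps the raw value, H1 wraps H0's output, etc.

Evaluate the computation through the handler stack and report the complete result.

Answer: [[6, (6, ())]]

Working:
ask @ H0 ⇒ 6
emit(6) @ H2 ⇒ out+=6
ask @ H0 ⇒ 6
H0 returns 6
H1 returns (6, ())
H2 returns [6, (6, ())]
H3 returns [[6, (6, ())]]
= [[6, (6, ())]]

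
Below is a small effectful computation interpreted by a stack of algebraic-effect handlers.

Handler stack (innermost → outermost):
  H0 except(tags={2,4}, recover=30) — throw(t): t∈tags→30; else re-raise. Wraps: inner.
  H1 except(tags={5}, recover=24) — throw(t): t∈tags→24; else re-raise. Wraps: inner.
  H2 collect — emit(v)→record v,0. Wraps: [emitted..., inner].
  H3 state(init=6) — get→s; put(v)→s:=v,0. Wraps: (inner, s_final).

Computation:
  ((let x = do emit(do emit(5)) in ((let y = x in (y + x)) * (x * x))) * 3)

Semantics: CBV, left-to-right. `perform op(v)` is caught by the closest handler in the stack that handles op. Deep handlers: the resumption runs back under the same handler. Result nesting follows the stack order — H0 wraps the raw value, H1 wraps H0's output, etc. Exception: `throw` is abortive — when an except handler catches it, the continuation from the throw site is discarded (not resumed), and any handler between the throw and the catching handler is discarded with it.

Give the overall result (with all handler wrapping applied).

Evaluation trace:
emit(5) @ H2 ⇒ out+=5
emit(0) @ H2 ⇒ out+=0
H0 returns 0
H1 returns 0
H2 returns [5, 0, 0]
H3 returns ([5, 0, 0], 6)
= ([5, 0, 0], 6)

Answer: ([5, 0, 0], 6)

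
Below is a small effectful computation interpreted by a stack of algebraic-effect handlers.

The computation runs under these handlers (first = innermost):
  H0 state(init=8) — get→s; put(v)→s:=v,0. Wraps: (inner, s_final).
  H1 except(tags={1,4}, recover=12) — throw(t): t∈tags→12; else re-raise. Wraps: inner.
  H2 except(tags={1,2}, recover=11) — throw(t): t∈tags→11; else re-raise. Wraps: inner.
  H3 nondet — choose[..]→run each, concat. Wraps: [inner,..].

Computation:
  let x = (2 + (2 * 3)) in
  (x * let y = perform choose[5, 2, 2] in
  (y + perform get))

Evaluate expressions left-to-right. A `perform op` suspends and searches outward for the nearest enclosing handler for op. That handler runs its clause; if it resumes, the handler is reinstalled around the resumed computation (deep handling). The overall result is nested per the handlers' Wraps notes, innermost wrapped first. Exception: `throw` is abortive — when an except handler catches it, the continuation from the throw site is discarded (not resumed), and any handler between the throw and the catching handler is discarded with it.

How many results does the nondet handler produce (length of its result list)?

Evaluation trace:
choose[5, 2, 2] @ H3
  branch[0] choose=5:
    get @ H0 ⇒ 8
    H0 returns (104, 8)
    H1 returns (104, 8)
    H2 returns (104, 8)
    H3 returns [(104, 8)]
  branch[1] choose=2:
    get @ H0 ⇒ 8
    H0 returns (80, 8)
    H1 returns (80, 8)
    H2 returns (80, 8)
    H3 returns [(80, 8)]
  branch[2] choose=2:
    get @ H0 ⇒ 8
    H0 returns (80, 8)
    H1 returns (80, 8)
    H2 returns (80, 8)
    H3 returns [(80, 8)]
= [(104, 8), (80, 8), (80, 8)]

Answer: 3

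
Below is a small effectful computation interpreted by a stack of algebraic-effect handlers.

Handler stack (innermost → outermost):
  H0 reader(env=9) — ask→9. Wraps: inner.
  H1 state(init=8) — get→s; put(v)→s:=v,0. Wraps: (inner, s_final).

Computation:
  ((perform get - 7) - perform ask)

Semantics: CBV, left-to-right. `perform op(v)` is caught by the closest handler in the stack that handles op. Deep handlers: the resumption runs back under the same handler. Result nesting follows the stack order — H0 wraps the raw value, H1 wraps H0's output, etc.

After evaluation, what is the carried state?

Answer: 8

Evaluation trace:
get @ H1 ⇒ 8
ask @ H0 ⇒ 9
H0 returns -8
H1 returns (-8, 8)
= (-8, 8)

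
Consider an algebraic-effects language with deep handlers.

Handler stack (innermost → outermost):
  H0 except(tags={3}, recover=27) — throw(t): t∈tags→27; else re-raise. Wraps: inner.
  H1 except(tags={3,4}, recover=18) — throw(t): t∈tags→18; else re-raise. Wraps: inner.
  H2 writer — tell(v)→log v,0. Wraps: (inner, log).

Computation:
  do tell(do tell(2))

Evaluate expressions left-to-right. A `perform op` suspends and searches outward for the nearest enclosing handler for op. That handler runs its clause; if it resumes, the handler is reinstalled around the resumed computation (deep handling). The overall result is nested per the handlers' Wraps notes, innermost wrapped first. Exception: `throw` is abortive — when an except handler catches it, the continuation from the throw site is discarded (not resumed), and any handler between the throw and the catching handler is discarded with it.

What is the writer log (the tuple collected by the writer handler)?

Answer: (2, 0)

Step-by-step:
tell(2) @ H2 ⇒ log+=2
tell(0) @ H2 ⇒ log+=0
H0 returns 0
H1 returns 0
H2 returns (0, (2, 0))
= (0, (2, 0))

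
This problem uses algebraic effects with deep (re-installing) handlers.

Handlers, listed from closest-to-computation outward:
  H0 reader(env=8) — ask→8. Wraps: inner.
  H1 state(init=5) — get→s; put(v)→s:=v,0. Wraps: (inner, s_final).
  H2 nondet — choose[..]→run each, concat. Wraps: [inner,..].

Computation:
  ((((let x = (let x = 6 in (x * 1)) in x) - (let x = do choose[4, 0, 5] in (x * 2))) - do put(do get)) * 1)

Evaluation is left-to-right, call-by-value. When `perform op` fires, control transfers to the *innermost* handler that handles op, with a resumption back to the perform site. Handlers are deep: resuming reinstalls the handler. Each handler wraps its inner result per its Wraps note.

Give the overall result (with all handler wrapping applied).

Answer: [(-2, 5), (6, 5), (-4, 5)]

Step-by-step:
choose[4, 0, 5] @ H2
  branch[0] choose=4:
    get @ H1 ⇒ 5
    put(5) @ H1 ⇒ s:=5
    H0 returns -2
    H1 returns (-2, 5)
    H2 returns [(-2, 5)]
  branch[1] choose=0:
    get @ H1 ⇒ 5
    put(5) @ H1 ⇒ s:=5
    H0 returns 6
    H1 returns (6, 5)
    H2 returns [(6, 5)]
  branch[2] choose=5:
    get @ H1 ⇒ 5
    put(5) @ H1 ⇒ s:=5
    H0 returns -4
    H1 returns (-4, 5)
    H2 returns [(-4, 5)]
= [(-2, 5), (6, 5), (-4, 5)]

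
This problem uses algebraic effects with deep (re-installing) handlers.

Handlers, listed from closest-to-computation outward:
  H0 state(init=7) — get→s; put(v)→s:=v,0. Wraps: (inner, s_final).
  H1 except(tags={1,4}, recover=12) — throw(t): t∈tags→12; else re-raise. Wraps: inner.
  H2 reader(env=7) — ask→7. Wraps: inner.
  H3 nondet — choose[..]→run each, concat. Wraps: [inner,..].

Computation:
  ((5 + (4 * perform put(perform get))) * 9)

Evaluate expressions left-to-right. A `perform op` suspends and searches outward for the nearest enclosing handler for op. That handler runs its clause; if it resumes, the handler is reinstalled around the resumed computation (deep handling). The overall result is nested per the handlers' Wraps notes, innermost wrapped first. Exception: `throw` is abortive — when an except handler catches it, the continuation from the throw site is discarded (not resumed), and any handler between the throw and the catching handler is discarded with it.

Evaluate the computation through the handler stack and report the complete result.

Evaluation trace:
get @ H0 ⇒ 7
put(7) @ H0 ⇒ s:=7
H0 returns (45, 7)
H1 returns (45, 7)
H2 returns (45, 7)
H3 returns [(45, 7)]
= [(45, 7)]

Answer: [(45, 7)]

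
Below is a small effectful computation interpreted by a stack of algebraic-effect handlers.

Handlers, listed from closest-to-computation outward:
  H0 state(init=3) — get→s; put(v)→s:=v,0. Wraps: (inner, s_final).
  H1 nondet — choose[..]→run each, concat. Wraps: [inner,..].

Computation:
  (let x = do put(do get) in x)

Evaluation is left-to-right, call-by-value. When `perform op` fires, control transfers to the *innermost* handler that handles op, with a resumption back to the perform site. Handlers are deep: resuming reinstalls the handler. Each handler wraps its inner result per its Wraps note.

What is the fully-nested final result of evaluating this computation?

Working:
get @ H0 ⇒ 3
put(3) @ H0 ⇒ s:=3
H0 returns (0, 3)
H1 returns [(0, 3)]
= [(0, 3)]

Answer: [(0, 3)]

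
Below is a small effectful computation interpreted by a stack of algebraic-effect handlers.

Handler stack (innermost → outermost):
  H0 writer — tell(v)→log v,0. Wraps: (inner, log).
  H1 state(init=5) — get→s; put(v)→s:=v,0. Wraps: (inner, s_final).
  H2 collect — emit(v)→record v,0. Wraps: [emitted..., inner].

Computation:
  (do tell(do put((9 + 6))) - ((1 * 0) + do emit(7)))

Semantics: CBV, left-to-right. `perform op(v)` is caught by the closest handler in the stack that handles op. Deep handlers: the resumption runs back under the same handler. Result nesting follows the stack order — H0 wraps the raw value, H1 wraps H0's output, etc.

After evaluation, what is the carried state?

Evaluation trace:
put(15) @ H1 ⇒ s:=15
tell(0) @ H0 ⇒ log+=0
emit(7) @ H2 ⇒ out+=7
H0 returns (0, (0))
H1 returns ((0, (0)), 15)
H2 returns [7, ((0, (0)), 15)]
= [7, ((0, (0)), 15)]

Answer: 15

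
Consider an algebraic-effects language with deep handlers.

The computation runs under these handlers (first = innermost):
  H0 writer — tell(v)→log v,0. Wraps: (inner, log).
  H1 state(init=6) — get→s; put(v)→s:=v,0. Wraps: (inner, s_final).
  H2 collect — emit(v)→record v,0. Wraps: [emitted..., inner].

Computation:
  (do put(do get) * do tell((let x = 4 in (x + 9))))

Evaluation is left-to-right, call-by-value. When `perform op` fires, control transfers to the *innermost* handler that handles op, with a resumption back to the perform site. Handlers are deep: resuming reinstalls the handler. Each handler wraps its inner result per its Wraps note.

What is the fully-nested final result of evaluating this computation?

Step-by-step:
get @ H1 ⇒ 6
put(6) @ H1 ⇒ s:=6
tell(13) @ H0 ⇒ log+=13
H0 returns (0, (13))
H1 returns ((0, (13)), 6)
H2 returns [((0, (13)), 6)]
= [((0, (13)), 6)]

Answer: [((0, (13)), 6)]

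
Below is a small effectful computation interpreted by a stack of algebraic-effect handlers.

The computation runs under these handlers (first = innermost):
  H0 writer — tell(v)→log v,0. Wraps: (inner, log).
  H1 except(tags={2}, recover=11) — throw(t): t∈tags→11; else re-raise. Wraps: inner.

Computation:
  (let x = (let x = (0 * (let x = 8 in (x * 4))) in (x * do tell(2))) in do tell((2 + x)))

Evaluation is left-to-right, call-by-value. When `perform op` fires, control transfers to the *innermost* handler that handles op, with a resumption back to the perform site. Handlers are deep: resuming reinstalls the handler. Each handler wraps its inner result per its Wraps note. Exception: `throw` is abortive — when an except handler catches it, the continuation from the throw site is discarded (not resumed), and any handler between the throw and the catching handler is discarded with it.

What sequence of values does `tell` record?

Evaluation trace:
tell(2) @ H0 ⇒ log+=2
tell(2) @ H0 ⇒ log+=2
H0 returns (0, (2, 2))
H1 returns (0, (2, 2))
= (0, (2, 2))

Answer: (2, 2)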